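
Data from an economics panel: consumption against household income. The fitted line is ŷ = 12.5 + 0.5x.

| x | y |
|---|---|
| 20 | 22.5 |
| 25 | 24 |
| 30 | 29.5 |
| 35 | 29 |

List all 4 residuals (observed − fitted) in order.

x=20: ŷ = 12.5 + 0.5·20 = 22.5; e = 22.5 − 22.5 = 0
x=25: ŷ = 12.5 + 0.5·25 = 25; e = 24 − 25 = -1
x=30: ŷ = 12.5 + 0.5·30 = 27.5; e = 29.5 − 27.5 = 2
x=35: ŷ = 12.5 + 0.5·35 = 30; e = 29 − 30 = -1

0, -1, 2, -1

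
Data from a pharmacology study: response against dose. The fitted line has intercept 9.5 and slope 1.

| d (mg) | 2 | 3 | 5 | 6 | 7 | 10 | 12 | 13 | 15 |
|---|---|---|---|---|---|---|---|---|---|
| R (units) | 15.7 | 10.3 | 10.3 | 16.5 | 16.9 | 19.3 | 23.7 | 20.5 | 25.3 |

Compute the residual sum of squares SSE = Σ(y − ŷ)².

d=2: ŷ = 9.5 + 2 = 11.5; e = 15.7 − 11.5 = 4.2
d=3: ŷ = 9.5 + 3 = 12.5; e = 10.3 − 12.5 = -2.2
d=5: ŷ = 9.5 + 5 = 14.5; e = 10.3 − 14.5 = -4.2
d=6: ŷ = 9.5 + 6 = 15.5; e = 16.5 − 15.5 = 1
d=7: ŷ = 9.5 + 7 = 16.5; e = 16.9 − 16.5 = 0.4
d=10: ŷ = 9.5 + 10 = 19.5; e = 19.3 − 19.5 = -0.2
d=12: ŷ = 9.5 + 12 = 21.5; e = 23.7 − 21.5 = 2.2
d=13: ŷ = 9.5 + 13 = 22.5; e = 20.5 − 22.5 = -2
d=15: ŷ = 9.5 + 15 = 24.5; e = 25.3 − 24.5 = 0.8
SSE = 17.64 + 4.84 + 17.64 + 1 + 0.16 + 0.04 + 4.84 + 4 + 0.64 = 50.8

SSE = 50.8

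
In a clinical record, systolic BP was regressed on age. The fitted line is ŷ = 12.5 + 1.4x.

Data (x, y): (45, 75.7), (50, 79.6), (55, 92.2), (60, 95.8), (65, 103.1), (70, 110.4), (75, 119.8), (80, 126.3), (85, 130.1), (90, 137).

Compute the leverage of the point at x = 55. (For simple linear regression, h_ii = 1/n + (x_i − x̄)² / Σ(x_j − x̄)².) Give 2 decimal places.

x̄ = (45 + 50 + 55 + 60 + 65 + 70 + 75 + 80 + 85 + 90)/10 = 67.5
Σ(x − x̄)² = 506.25 + 306.25 + 156.25 + 56.25 + 6.25 + 6.25 + 56.25 + 156.25 + 306.25 + 506.25 = 2062.5
h = 1/10 + (-12.5)²/2062.5 = 0.1 + 0.0757576 = 0.18

h = 0.18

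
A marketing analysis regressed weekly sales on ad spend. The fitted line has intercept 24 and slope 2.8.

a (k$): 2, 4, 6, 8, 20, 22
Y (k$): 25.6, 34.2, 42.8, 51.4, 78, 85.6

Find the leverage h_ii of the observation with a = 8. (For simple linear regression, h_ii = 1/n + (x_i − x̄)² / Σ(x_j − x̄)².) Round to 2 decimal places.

h = 0.18

ā = (2 + 4 + 6 + 8 + 20 + 22)/6 = 10.3333
Σ(a − ā)² = 69.4444 + 40.1111 + 18.7778 + 5.44444 + 93.4444 + 136.111 = 363.333
h = 1/6 + (-2.33333)²/363.333 = 0.166667 + 0.0149847 = 0.18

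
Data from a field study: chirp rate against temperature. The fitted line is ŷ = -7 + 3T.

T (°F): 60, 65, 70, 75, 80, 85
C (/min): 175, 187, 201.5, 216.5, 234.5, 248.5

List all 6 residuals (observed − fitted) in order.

T=60: ŷ = -7 + 3·60 = 173; r = 175 − 173 = 2
T=65: ŷ = -7 + 3·65 = 188; r = 187 − 188 = -1
T=70: ŷ = -7 + 3·70 = 203; r = 201.5 − 203 = -1.5
T=75: ŷ = -7 + 3·75 = 218; r = 216.5 − 218 = -1.5
T=80: ŷ = -7 + 3·80 = 233; r = 234.5 − 233 = 1.5
T=85: ŷ = -7 + 3·85 = 248; r = 248.5 − 248 = 0.5

2, -1, -1.5, -1.5, 1.5, 0.5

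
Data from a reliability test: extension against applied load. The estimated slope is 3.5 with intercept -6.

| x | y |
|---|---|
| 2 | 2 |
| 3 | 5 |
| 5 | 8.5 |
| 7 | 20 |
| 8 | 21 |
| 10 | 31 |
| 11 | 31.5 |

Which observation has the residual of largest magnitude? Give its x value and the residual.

x=2: ŷ = -6 + 3.5·2 = 1; r = 2 − 1 = 1
x=3: ŷ = -6 + 3.5·3 = 4.5; r = 5 − 4.5 = 0.5
x=5: ŷ = -6 + 3.5·5 = 11.5; r = 8.5 − 11.5 = -3
x=7: ŷ = -6 + 3.5·7 = 18.5; r = 20 − 18.5 = 1.5
x=8: ŷ = -6 + 3.5·8 = 22; r = 21 − 22 = -1
x=10: ŷ = -6 + 3.5·10 = 29; r = 31 − 29 = 2
x=11: ŷ = -6 + 3.5·11 = 32.5; r = 31.5 − 32.5 = -1
Largest |r| is 3 at x = 5, residual -3.

x = 5, r = -3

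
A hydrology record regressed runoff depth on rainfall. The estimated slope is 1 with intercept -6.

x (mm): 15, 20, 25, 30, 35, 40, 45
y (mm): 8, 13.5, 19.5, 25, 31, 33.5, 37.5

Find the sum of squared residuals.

x=15: ŷ = -6 + 15 = 9; e = 8 − 9 = -1
x=20: ŷ = -6 + 20 = 14; e = 13.5 − 14 = -0.5
x=25: ŷ = -6 + 25 = 19; e = 19.5 − 19 = 0.5
x=30: ŷ = -6 + 30 = 24; e = 25 − 24 = 1
x=35: ŷ = -6 + 35 = 29; e = 31 − 29 = 2
x=40: ŷ = -6 + 40 = 34; e = 33.5 − 34 = -0.5
x=45: ŷ = -6 + 45 = 39; e = 37.5 − 39 = -1.5
SSE = 1 + 0.25 + 0.25 + 1 + 4 + 0.25 + 2.25 = 9

SSE = 9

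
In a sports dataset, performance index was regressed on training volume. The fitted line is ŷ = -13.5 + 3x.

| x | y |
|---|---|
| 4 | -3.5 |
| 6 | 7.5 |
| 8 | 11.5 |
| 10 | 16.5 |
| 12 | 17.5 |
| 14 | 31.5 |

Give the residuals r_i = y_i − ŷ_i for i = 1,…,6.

x=4: ŷ = -13.5 + 3·4 = -1.5; r = -3.5 − (-1.5) = -2
x=6: ŷ = -13.5 + 3·6 = 4.5; r = 7.5 − 4.5 = 3
x=8: ŷ = -13.5 + 3·8 = 10.5; r = 11.5 − 10.5 = 1
x=10: ŷ = -13.5 + 3·10 = 16.5; r = 16.5 − 16.5 = 0
x=12: ŷ = -13.5 + 3·12 = 22.5; r = 17.5 − 22.5 = -5
x=14: ŷ = -13.5 + 3·14 = 28.5; r = 31.5 − 28.5 = 3

-2, 3, 1, 0, -5, 3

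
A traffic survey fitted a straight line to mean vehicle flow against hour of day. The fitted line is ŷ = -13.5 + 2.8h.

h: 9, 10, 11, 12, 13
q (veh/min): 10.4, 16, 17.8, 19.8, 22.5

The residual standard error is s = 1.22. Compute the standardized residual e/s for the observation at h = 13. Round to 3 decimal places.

-0.328

ŷ = -13.5 + 2.8·13 = 22.9
e = 22.5 − 22.9 = -0.4
e/s = -0.4 / 1.22 = -0.328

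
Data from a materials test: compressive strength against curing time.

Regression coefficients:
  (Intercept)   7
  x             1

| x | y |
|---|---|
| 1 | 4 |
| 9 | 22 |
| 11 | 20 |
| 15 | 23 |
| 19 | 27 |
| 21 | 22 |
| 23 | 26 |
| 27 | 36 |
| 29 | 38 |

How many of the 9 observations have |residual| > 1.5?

x=1: ŷ = 7 + 1 = 8; e = 4 − 8 = -4
x=9: ŷ = 7 + 9 = 16; e = 22 − 16 = 6
x=11: ŷ = 7 + 11 = 18; e = 20 − 18 = 2
x=15: ŷ = 7 + 15 = 22; e = 23 − 22 = 1
x=19: ŷ = 7 + 19 = 26; e = 27 − 26 = 1
x=21: ŷ = 7 + 21 = 28; e = 22 − 28 = -6
x=23: ŷ = 7 + 23 = 30; e = 26 − 30 = -4
x=27: ŷ = 7 + 27 = 34; e = 36 − 34 = 2
x=29: ŷ = 7 + 29 = 36; e = 38 − 36 = 2
|e| > 1.5: x=1 (|e|=4), x=9 (|e|=6), x=11 (|e|=2), x=21 (|e|=6), x=23 (|e|=4), x=27 (|e|=2), x=29 (|e|=2) → 7

7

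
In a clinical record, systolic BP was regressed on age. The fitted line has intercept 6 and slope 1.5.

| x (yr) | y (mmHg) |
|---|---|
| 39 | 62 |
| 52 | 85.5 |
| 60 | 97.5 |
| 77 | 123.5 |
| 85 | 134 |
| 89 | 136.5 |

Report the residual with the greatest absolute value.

r = -3

x=39: ŷ = 6 + 1.5·39 = 64.5; r = 62 − 64.5 = -2.5
x=52: ŷ = 6 + 1.5·52 = 84; r = 85.5 − 84 = 1.5
x=60: ŷ = 6 + 1.5·60 = 96; r = 97.5 − 96 = 1.5
x=77: ŷ = 6 + 1.5·77 = 121.5; r = 123.5 − 121.5 = 2
x=85: ŷ = 6 + 1.5·85 = 133.5; r = 134 − 133.5 = 0.5
x=89: ŷ = 6 + 1.5·89 = 139.5; r = 136.5 − 139.5 = -3
Largest |r| is 3 at x = 89, residual -3.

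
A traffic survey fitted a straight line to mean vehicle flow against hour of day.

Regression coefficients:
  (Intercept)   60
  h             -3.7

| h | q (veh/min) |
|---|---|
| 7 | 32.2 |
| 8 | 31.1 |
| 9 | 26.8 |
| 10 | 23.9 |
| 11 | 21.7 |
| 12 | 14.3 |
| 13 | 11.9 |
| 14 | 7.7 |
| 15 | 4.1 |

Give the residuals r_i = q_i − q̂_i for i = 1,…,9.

h=7: q̂ = 60 − 3.7·7 = 34.1; r = 32.2 − 34.1 = -1.9
h=8: q̂ = 60 − 3.7·8 = 30.4; r = 31.1 − 30.4 = 0.7
h=9: q̂ = 60 − 3.7·9 = 26.7; r = 26.8 − 26.7 = 0.1
h=10: q̂ = 60 − 3.7·10 = 23; r = 23.9 − 23 = 0.9
h=11: q̂ = 60 − 3.7·11 = 19.3; r = 21.7 − 19.3 = 2.4
h=12: q̂ = 60 − 3.7·12 = 15.6; r = 14.3 − 15.6 = -1.3
h=13: q̂ = 60 − 3.7·13 = 11.9; r = 11.9 − 11.9 = 0
h=14: q̂ = 60 − 3.7·14 = 8.2; r = 7.7 − 8.2 = -0.5
h=15: q̂ = 60 − 3.7·15 = 4.5; r = 4.1 − 4.5 = -0.4

-1.9, 0.7, 0.1, 0.9, 2.4, -1.3, 0, -0.5, -0.4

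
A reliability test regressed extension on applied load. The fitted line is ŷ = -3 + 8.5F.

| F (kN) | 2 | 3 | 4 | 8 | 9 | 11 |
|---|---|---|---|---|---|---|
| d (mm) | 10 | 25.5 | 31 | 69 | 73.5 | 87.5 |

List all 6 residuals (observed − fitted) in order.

F=2: ŷ = -3 + 8.5·2 = 14; r = 10 − 14 = -4
F=3: ŷ = -3 + 8.5·3 = 22.5; r = 25.5 − 22.5 = 3
F=4: ŷ = -3 + 8.5·4 = 31; r = 31 − 31 = 0
F=8: ŷ = -3 + 8.5·8 = 65; r = 69 − 65 = 4
F=9: ŷ = -3 + 8.5·9 = 73.5; r = 73.5 − 73.5 = 0
F=11: ŷ = -3 + 8.5·11 = 90.5; r = 87.5 − 90.5 = -3

-4, 3, 0, 4, 0, -3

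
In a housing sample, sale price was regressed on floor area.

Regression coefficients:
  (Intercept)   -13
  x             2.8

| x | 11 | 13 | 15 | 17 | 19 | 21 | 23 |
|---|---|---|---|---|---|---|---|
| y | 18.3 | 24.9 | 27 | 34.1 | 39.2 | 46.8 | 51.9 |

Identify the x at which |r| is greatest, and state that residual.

x=11: ŷ = -13 + 2.8·11 = 17.8; r = 18.3 − 17.8 = 0.5
x=13: ŷ = -13 + 2.8·13 = 23.4; r = 24.9 − 23.4 = 1.5
x=15: ŷ = -13 + 2.8·15 = 29; r = 27 − 29 = -2
x=17: ŷ = -13 + 2.8·17 = 34.6; r = 34.1 − 34.6 = -0.5
x=19: ŷ = -13 + 2.8·19 = 40.2; r = 39.2 − 40.2 = -1
x=21: ŷ = -13 + 2.8·21 = 45.8; r = 46.8 − 45.8 = 1
x=23: ŷ = -13 + 2.8·23 = 51.4; r = 51.9 − 51.4 = 0.5
Largest |r| is 2 at x = 15, residual -2.

x = 15, r = -2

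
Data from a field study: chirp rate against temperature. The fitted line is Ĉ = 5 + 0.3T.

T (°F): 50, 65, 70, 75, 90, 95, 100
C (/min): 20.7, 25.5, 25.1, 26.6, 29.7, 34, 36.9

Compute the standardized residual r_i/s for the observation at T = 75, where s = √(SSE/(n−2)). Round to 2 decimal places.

-0.57

T=50: Ĉ = 5 + 0.3·50 = 20; r = 20.7 − 20 = 0.7
T=65: Ĉ = 5 + 0.3·65 = 24.5; r = 25.5 − 24.5 = 1
T=70: Ĉ = 5 + 0.3·70 = 26; r = 25.1 − 26 = -0.9
T=75: Ĉ = 5 + 0.3·75 = 27.5; r = 26.6 − 27.5 = -0.9
T=90: Ĉ = 5 + 0.3·90 = 32; r = 29.7 − 32 = -2.3
T=95: Ĉ = 5 + 0.3·95 = 33.5; r = 34 − 33.5 = 0.5
T=100: Ĉ = 5 + 0.3·100 = 35; r = 36.9 − 35 = 1.9
SSE = 0.49 + 1 + 0.81 + 0.81 + 5.29 + 0.25 + 3.61 = 12.26
s = √(12.26/5) = 1.56589
r/s = -0.9 / 1.56589 = -0.57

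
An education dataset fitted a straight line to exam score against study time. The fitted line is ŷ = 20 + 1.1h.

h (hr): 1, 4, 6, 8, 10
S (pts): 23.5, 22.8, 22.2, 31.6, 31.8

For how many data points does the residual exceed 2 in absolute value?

3

h=1: ŷ = 20 + 1.1·1 = 21.1; e = 23.5 − 21.1 = 2.4
h=4: ŷ = 20 + 1.1·4 = 24.4; e = 22.8 − 24.4 = -1.6
h=6: ŷ = 20 + 1.1·6 = 26.6; e = 22.2 − 26.6 = -4.4
h=8: ŷ = 20 + 1.1·8 = 28.8; e = 31.6 − 28.8 = 2.8
h=10: ŷ = 20 + 1.1·10 = 31; e = 31.8 − 31 = 0.8
|e| > 2: h=1 (|e|=2.4), h=6 (|e|=4.4), h=8 (|e|=2.8) → 3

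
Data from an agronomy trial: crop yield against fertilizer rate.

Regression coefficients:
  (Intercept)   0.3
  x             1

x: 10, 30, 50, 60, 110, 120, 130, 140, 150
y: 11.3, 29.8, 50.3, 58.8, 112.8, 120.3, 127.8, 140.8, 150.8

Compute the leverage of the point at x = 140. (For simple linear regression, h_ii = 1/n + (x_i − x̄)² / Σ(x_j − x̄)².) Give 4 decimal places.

h = 0.2327

x̄ = (10 + 30 + 50 + 60 + 110 + 120 + 130 + 140 + 150)/9 = 88.8889
Σ(x − x̄)² = 6223.46 + 3467.9 + 1512.35 + 834.568 + 445.679 + 967.901 + 1690.12 + 2612.35 + 3734.57 = 21488.9
h = 1/9 + (51.1111)²/21488.9 = 0.111111 + 0.121567 = 0.2327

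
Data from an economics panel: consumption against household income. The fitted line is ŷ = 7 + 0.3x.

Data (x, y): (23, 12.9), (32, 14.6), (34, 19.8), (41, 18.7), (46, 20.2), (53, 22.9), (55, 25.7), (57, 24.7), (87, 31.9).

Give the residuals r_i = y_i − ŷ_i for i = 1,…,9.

x=23: ŷ = 7 + 0.3·23 = 13.9; r = 12.9 − 13.9 = -1
x=32: ŷ = 7 + 0.3·32 = 16.6; r = 14.6 − 16.6 = -2
x=34: ŷ = 7 + 0.3·34 = 17.2; r = 19.8 − 17.2 = 2.6
x=41: ŷ = 7 + 0.3·41 = 19.3; r = 18.7 − 19.3 = -0.6
x=46: ŷ = 7 + 0.3·46 = 20.8; r = 20.2 − 20.8 = -0.6
x=53: ŷ = 7 + 0.3·53 = 22.9; r = 22.9 − 22.9 = 0
x=55: ŷ = 7 + 0.3·55 = 23.5; r = 25.7 − 23.5 = 2.2
x=57: ŷ = 7 + 0.3·57 = 24.1; r = 24.7 − 24.1 = 0.6
x=87: ŷ = 7 + 0.3·87 = 33.1; r = 31.9 − 33.1 = -1.2

-1, -2, 2.6, -0.6, -0.6, 0, 2.2, 0.6, -1.2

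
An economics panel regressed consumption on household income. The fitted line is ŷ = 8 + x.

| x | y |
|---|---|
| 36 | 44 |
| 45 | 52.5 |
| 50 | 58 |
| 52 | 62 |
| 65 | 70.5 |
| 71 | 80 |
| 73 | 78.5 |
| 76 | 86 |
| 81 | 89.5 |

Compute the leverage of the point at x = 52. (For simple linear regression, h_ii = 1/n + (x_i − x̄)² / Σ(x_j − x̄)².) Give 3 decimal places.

h = 0.152

x̄ = (36 + 45 + 50 + 52 + 65 + 71 + 73 + 76 + 81)/9 = 61
Σ(x − x̄)² = 625 + 256 + 121 + 81 + 16 + 100 + 144 + 225 + 400 = 1968
h = 1/9 + (-9)²/1968 = 0.111111 + 0.0411585 = 0.152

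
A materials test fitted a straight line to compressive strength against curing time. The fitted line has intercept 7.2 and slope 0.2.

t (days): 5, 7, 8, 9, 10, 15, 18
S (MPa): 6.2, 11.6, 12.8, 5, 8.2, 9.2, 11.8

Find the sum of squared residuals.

SSE = 48

t=5: ŷ = 7.2 + 0.2·5 = 8.2; r = 6.2 − 8.2 = -2
t=7: ŷ = 7.2 + 0.2·7 = 8.6; r = 11.6 − 8.6 = 3
t=8: ŷ = 7.2 + 0.2·8 = 8.8; r = 12.8 − 8.8 = 4
t=9: ŷ = 7.2 + 0.2·9 = 9; r = 5 − 9 = -4
t=10: ŷ = 7.2 + 0.2·10 = 9.2; r = 8.2 − 9.2 = -1
t=15: ŷ = 7.2 + 0.2·15 = 10.2; r = 9.2 − 10.2 = -1
t=18: ŷ = 7.2 + 0.2·18 = 10.8; r = 11.8 − 10.8 = 1
SSE = 4 + 9 + 16 + 16 + 1 + 1 + 1 = 48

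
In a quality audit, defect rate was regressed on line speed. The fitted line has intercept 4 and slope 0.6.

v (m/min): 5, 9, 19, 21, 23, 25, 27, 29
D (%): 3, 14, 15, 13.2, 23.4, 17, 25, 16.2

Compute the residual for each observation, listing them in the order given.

-4, 4.6, -0.4, -3.4, 5.6, -2, 4.8, -5.2

v=5: ŷ = 4 + 0.6·5 = 7; r = 3 − 7 = -4
v=9: ŷ = 4 + 0.6·9 = 9.4; r = 14 − 9.4 = 4.6
v=19: ŷ = 4 + 0.6·19 = 15.4; r = 15 − 15.4 = -0.4
v=21: ŷ = 4 + 0.6·21 = 16.6; r = 13.2 − 16.6 = -3.4
v=23: ŷ = 4 + 0.6·23 = 17.8; r = 23.4 − 17.8 = 5.6
v=25: ŷ = 4 + 0.6·25 = 19; r = 17 − 19 = -2
v=27: ŷ = 4 + 0.6·27 = 20.2; r = 25 − 20.2 = 4.8
v=29: ŷ = 4 + 0.6·29 = 21.4; r = 16.2 − 21.4 = -5.2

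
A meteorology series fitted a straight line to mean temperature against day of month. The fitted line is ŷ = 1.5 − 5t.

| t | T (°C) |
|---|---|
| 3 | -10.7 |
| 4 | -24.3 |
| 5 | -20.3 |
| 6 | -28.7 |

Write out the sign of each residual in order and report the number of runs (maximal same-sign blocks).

t=3: ŷ = 1.5 − 5·3 = -13.5; e = -10.7 − (-13.5) = 2.8
t=4: ŷ = 1.5 − 5·4 = -18.5; e = -24.3 − (-18.5) = -5.8
t=5: ŷ = 1.5 − 5·5 = -23.5; e = -20.3 − (-23.5) = 3.2
t=6: ŷ = 1.5 − 5·6 = -28.5; e = -28.7 − (-28.5) = -0.2
Signs: + − + −
Runs: +×1, −×1, +×1, −×1 → 4

4 runs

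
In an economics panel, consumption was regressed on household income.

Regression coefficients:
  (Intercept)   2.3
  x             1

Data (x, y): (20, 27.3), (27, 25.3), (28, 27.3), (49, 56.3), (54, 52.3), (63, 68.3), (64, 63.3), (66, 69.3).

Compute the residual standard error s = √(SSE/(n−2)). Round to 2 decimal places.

x=20: ŷ = 2.3 + 20 = 22.3; e = 27.3 − 22.3 = 5
x=27: ŷ = 2.3 + 27 = 29.3; e = 25.3 − 29.3 = -4
x=28: ŷ = 2.3 + 28 = 30.3; e = 27.3 − 30.3 = -3
x=49: ŷ = 2.3 + 49 = 51.3; e = 56.3 − 51.3 = 5
x=54: ŷ = 2.3 + 54 = 56.3; e = 52.3 − 56.3 = -4
x=63: ŷ = 2.3 + 63 = 65.3; e = 68.3 − 65.3 = 3
x=64: ŷ = 2.3 + 64 = 66.3; e = 63.3 − 66.3 = -3
x=66: ŷ = 2.3 + 66 = 68.3; e = 69.3 − 68.3 = 1
SSE = 25 + 16 + 9 + 25 + 16 + 9 + 9 + 1 = 110
s = √(110/6) = √18.3333 ≈ 4.28

s = 4.28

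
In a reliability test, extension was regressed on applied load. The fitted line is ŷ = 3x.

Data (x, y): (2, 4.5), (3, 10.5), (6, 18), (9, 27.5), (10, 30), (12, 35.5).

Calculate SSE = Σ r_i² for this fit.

SSE = 5

x=2: ŷ = 3·2 = 6; r = 4.5 − 6 = -1.5
x=3: ŷ = 3·3 = 9; r = 10.5 − 9 = 1.5
x=6: ŷ = 3·6 = 18; r = 18 − 18 = 0
x=9: ŷ = 3·9 = 27; r = 27.5 − 27 = 0.5
x=10: ŷ = 3·10 = 30; r = 30 − 30 = 0
x=12: ŷ = 3·12 = 36; r = 35.5 − 36 = -0.5
SSE = 2.25 + 2.25 + 0 + 0.25 + 0 + 0.25 = 5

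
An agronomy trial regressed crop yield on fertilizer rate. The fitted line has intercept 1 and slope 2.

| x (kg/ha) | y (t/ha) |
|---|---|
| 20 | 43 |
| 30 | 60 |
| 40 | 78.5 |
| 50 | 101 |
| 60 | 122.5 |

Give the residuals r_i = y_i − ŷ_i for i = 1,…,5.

2, -1, -2.5, 0, 1.5

x=20: ŷ = 1 + 2·20 = 41; r = 43 − 41 = 2
x=30: ŷ = 1 + 2·30 = 61; r = 60 − 61 = -1
x=40: ŷ = 1 + 2·40 = 81; r = 78.5 − 81 = -2.5
x=50: ŷ = 1 + 2·50 = 101; r = 101 − 101 = 0
x=60: ŷ = 1 + 2·60 = 121; r = 122.5 − 121 = 1.5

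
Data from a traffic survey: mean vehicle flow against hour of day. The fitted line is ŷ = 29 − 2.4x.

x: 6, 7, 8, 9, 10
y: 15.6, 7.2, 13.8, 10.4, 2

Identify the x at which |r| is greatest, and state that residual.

x=6: ŷ = 29 − 2.4·6 = 14.6; r = 15.6 − 14.6 = 1
x=7: ŷ = 29 − 2.4·7 = 12.2; r = 7.2 − 12.2 = -5
x=8: ŷ = 29 − 2.4·8 = 9.8; r = 13.8 − 9.8 = 4
x=9: ŷ = 29 − 2.4·9 = 7.4; r = 10.4 − 7.4 = 3
x=10: ŷ = 29 − 2.4·10 = 5; r = 2 − 5 = -3
Largest |r| is 5 at x = 7, residual -5.

x = 7, r = -5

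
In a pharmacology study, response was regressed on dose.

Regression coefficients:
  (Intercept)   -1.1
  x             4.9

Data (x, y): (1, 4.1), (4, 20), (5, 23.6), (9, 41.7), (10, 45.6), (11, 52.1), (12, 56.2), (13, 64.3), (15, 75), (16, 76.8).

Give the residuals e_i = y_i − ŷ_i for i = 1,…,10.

0.3, 1.5, 0.2, -1.3, -2.3, -0.7, -1.5, 1.7, 2.6, -0.5

x=1: ŷ = -1.1 + 4.9·1 = 3.8; e = 4.1 − 3.8 = 0.3
x=4: ŷ = -1.1 + 4.9·4 = 18.5; e = 20 − 18.5 = 1.5
x=5: ŷ = -1.1 + 4.9·5 = 23.4; e = 23.6 − 23.4 = 0.2
x=9: ŷ = -1.1 + 4.9·9 = 43; e = 41.7 − 43 = -1.3
x=10: ŷ = -1.1 + 4.9·10 = 47.9; e = 45.6 − 47.9 = -2.3
x=11: ŷ = -1.1 + 4.9·11 = 52.8; e = 52.1 − 52.8 = -0.7
x=12: ŷ = -1.1 + 4.9·12 = 57.7; e = 56.2 − 57.7 = -1.5
x=13: ŷ = -1.1 + 4.9·13 = 62.6; e = 64.3 − 62.6 = 1.7
x=15: ŷ = -1.1 + 4.9·15 = 72.4; e = 75 − 72.4 = 2.6
x=16: ŷ = -1.1 + 4.9·16 = 77.3; e = 76.8 − 77.3 = -0.5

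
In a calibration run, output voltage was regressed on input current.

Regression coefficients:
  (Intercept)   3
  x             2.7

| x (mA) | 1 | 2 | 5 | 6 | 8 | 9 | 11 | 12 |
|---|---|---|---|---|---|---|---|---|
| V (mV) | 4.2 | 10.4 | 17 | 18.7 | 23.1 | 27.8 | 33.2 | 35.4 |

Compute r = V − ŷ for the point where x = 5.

r = 0.5

ŷ = 3 + 2.7·5 = 16.5
r = 17 − 16.5 = 0.5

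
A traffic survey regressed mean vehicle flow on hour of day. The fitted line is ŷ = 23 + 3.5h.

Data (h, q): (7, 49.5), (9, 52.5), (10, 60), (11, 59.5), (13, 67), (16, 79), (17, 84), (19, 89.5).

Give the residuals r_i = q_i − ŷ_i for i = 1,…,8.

h=7: ŷ = 23 + 3.5·7 = 47.5; r = 49.5 − 47.5 = 2
h=9: ŷ = 23 + 3.5·9 = 54.5; r = 52.5 − 54.5 = -2
h=10: ŷ = 23 + 3.5·10 = 58; r = 60 − 58 = 2
h=11: ŷ = 23 + 3.5·11 = 61.5; r = 59.5 − 61.5 = -2
h=13: ŷ = 23 + 3.5·13 = 68.5; r = 67 − 68.5 = -1.5
h=16: ŷ = 23 + 3.5·16 = 79; r = 79 − 79 = 0
h=17: ŷ = 23 + 3.5·17 = 82.5; r = 84 − 82.5 = 1.5
h=19: ŷ = 23 + 3.5·19 = 89.5; r = 89.5 − 89.5 = 0

2, -2, 2, -2, -1.5, 0, 1.5, 0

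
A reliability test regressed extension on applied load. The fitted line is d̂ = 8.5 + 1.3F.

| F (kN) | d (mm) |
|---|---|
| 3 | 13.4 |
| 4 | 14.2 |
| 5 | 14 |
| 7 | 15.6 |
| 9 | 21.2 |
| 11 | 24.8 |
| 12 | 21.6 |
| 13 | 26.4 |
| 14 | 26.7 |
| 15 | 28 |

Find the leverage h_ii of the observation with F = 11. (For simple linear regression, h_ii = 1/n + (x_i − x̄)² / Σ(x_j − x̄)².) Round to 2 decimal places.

F̄ = (3 + 4 + 5 + 7 + 9 + 11 + 12 + 13 + 14 + 15)/10 = 9.3
Σ(F − F̄)² = 39.69 + 28.09 + 18.49 + 5.29 + 0.09 + 2.89 + 7.29 + 13.69 + 22.09 + 32.49 = 170.1
h = 1/10 + (1.7)²/170.1 = 0.1 + 0.01699 = 0.12

h = 0.12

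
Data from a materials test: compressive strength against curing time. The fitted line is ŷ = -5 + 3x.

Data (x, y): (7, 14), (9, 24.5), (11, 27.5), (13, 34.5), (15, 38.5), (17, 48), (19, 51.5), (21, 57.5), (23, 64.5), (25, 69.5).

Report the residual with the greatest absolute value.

x=7: ŷ = -5 + 3·7 = 16; r = 14 − 16 = -2
x=9: ŷ = -5 + 3·9 = 22; r = 24.5 − 22 = 2.5
x=11: ŷ = -5 + 3·11 = 28; r = 27.5 − 28 = -0.5
x=13: ŷ = -5 + 3·13 = 34; r = 34.5 − 34 = 0.5
x=15: ŷ = -5 + 3·15 = 40; r = 38.5 − 40 = -1.5
x=17: ŷ = -5 + 3·17 = 46; r = 48 − 46 = 2
x=19: ŷ = -5 + 3·19 = 52; r = 51.5 − 52 = -0.5
x=21: ŷ = -5 + 3·21 = 58; r = 57.5 − 58 = -0.5
x=23: ŷ = -5 + 3·23 = 64; r = 64.5 − 64 = 0.5
x=25: ŷ = -5 + 3·25 = 70; r = 69.5 − 70 = -0.5
Largest |r| is 2.5 at x = 9, residual 2.5.

r = 2.5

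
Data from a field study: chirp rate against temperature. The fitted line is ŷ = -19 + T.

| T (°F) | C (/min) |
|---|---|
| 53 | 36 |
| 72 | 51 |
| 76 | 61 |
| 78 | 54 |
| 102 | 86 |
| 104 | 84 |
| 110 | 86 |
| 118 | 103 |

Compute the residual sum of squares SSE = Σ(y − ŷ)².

SSE = 100

T=53: ŷ = -19 + 53 = 34; e = 36 − 34 = 2
T=72: ŷ = -19 + 72 = 53; e = 51 − 53 = -2
T=76: ŷ = -19 + 76 = 57; e = 61 − 57 = 4
T=78: ŷ = -19 + 78 = 59; e = 54 − 59 = -5
T=102: ŷ = -19 + 102 = 83; e = 86 − 83 = 3
T=104: ŷ = -19 + 104 = 85; e = 84 − 85 = -1
T=110: ŷ = -19 + 110 = 91; e = 86 − 91 = -5
T=118: ŷ = -19 + 118 = 99; e = 103 − 99 = 4
SSE = 4 + 4 + 16 + 25 + 9 + 1 + 25 + 16 = 100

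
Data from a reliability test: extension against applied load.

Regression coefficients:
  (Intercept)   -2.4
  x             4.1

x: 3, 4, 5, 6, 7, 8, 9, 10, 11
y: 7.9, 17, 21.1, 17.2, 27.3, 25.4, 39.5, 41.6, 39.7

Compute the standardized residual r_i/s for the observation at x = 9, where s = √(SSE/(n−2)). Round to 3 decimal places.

x=3: ŷ = -2.4 + 4.1·3 = 9.9; r = 7.9 − 9.9 = -2
x=4: ŷ = -2.4 + 4.1·4 = 14; r = 17 − 14 = 3
x=5: ŷ = -2.4 + 4.1·5 = 18.1; r = 21.1 − 18.1 = 3
x=6: ŷ = -2.4 + 4.1·6 = 22.2; r = 17.2 − 22.2 = -5
x=7: ŷ = -2.4 + 4.1·7 = 26.3; r = 27.3 − 26.3 = 1
x=8: ŷ = -2.4 + 4.1·8 = 30.4; r = 25.4 − 30.4 = -5
x=9: ŷ = -2.4 + 4.1·9 = 34.5; r = 39.5 − 34.5 = 5
x=10: ŷ = -2.4 + 4.1·10 = 38.6; r = 41.6 − 38.6 = 3
x=11: ŷ = -2.4 + 4.1·11 = 42.7; r = 39.7 − 42.7 = -3
SSE = 4 + 9 + 9 + 25 + 1 + 25 + 25 + 9 + 9 = 116
s = √(116/7) = 4.0708
r/s = 5 / 4.0708 = 1.228

1.228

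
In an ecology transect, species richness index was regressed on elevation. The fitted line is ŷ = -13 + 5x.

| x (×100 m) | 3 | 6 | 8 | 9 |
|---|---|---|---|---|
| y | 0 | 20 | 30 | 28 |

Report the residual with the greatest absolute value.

r = -4

x=3: ŷ = -13 + 5·3 = 2; r = 0 − 2 = -2
x=6: ŷ = -13 + 5·6 = 17; r = 20 − 17 = 3
x=8: ŷ = -13 + 5·8 = 27; r = 30 − 27 = 3
x=9: ŷ = -13 + 5·9 = 32; r = 28 − 32 = -4
Largest |r| is 4 at x = 9, residual -4.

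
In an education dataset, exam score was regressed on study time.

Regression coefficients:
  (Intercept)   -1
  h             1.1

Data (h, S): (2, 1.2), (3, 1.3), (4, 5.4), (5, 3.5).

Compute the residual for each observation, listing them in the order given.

h=2: Ŝ = -1 + 1.1·2 = 1.2; r = 1.2 − 1.2 = 0
h=3: Ŝ = -1 + 1.1·3 = 2.3; r = 1.3 − 2.3 = -1
h=4: Ŝ = -1 + 1.1·4 = 3.4; r = 5.4 − 3.4 = 2
h=5: Ŝ = -1 + 1.1·5 = 4.5; r = 3.5 − 4.5 = -1

0, -1, 2, -1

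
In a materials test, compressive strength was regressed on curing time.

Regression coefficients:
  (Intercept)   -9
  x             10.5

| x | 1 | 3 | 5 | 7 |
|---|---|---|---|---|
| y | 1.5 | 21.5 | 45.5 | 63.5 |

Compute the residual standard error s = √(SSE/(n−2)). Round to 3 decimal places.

x=1: ŷ = -9 + 10.5·1 = 1.5; r = 1.5 − 1.5 = 0
x=3: ŷ = -9 + 10.5·3 = 22.5; r = 21.5 − 22.5 = -1
x=5: ŷ = -9 + 10.5·5 = 43.5; r = 45.5 − 43.5 = 2
x=7: ŷ = -9 + 10.5·7 = 64.5; r = 63.5 − 64.5 = -1
SSE = 0 + 1 + 4 + 1 = 6
s = √(6/2) = √3 ≈ 1.732

s = 1.732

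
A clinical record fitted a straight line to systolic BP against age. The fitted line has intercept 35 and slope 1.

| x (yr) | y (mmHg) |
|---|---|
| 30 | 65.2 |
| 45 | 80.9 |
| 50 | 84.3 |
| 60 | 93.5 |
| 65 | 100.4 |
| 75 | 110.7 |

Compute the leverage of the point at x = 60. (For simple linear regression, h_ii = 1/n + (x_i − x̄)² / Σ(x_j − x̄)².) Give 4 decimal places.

x̄ = (30 + 45 + 50 + 60 + 65 + 75)/6 = 54.1667
Σ(x − x̄)² = 584.028 + 84.0278 + 17.3611 + 34.0278 + 117.361 + 434.028 = 1270.83
h = 1/6 + (5.83333)²/1270.83 = 0.166667 + 0.026776 = 0.1934

h = 0.1934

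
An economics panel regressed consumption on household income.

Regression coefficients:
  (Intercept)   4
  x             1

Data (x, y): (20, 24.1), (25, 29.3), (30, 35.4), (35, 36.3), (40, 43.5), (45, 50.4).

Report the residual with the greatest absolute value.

x=20: ŷ = 4 + 20 = 24; r = 24.1 − 24 = 0.1
x=25: ŷ = 4 + 25 = 29; r = 29.3 − 29 = 0.3
x=30: ŷ = 4 + 30 = 34; r = 35.4 − 34 = 1.4
x=35: ŷ = 4 + 35 = 39; r = 36.3 − 39 = -2.7
x=40: ŷ = 4 + 40 = 44; r = 43.5 − 44 = -0.5
x=45: ŷ = 4 + 45 = 49; r = 50.4 − 49 = 1.4
Largest |r| is 2.7 at x = 35, residual -2.7.

r = -2.7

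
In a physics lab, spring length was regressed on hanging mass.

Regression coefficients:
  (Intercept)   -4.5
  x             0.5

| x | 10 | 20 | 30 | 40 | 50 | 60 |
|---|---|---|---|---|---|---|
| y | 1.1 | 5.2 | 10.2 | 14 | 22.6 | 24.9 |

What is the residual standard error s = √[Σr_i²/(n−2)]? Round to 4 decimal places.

s = 1.3748

x=10: ŷ = -4.5 + 0.5·10 = 0.5; r = 1.1 − 0.5 = 0.6
x=20: ŷ = -4.5 + 0.5·20 = 5.5; r = 5.2 − 5.5 = -0.3
x=30: ŷ = -4.5 + 0.5·30 = 10.5; r = 10.2 − 10.5 = -0.3
x=40: ŷ = -4.5 + 0.5·40 = 15.5; r = 14 − 15.5 = -1.5
x=50: ŷ = -4.5 + 0.5·50 = 20.5; r = 22.6 − 20.5 = 2.1
x=60: ŷ = -4.5 + 0.5·60 = 25.5; r = 24.9 − 25.5 = -0.6
SSE = 0.36 + 0.09 + 0.09 + 2.25 + 4.41 + 0.36 = 7.56
s = √(7.56/4) = √1.89 ≈ 1.3748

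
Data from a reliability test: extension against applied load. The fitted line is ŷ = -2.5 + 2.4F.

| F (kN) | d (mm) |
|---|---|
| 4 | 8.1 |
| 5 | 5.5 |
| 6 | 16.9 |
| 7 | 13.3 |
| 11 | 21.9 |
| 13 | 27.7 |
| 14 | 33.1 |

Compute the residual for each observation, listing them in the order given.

F=4: ŷ = -2.5 + 2.4·4 = 7.1; r = 8.1 − 7.1 = 1
F=5: ŷ = -2.5 + 2.4·5 = 9.5; r = 5.5 − 9.5 = -4
F=6: ŷ = -2.5 + 2.4·6 = 11.9; r = 16.9 − 11.9 = 5
F=7: ŷ = -2.5 + 2.4·7 = 14.3; r = 13.3 − 14.3 = -1
F=11: ŷ = -2.5 + 2.4·11 = 23.9; r = 21.9 − 23.9 = -2
F=13: ŷ = -2.5 + 2.4·13 = 28.7; r = 27.7 − 28.7 = -1
F=14: ŷ = -2.5 + 2.4·14 = 31.1; r = 33.1 − 31.1 = 2

1, -4, 5, -1, -2, -1, 2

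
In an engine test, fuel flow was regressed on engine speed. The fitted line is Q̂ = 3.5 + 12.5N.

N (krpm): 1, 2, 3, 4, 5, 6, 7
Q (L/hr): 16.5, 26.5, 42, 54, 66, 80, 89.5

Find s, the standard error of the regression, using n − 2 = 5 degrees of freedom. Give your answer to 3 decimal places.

N=1: Q̂ = 3.5 + 12.5·1 = 16; r = 16.5 − 16 = 0.5
N=2: Q̂ = 3.5 + 12.5·2 = 28.5; r = 26.5 − 28.5 = -2
N=3: Q̂ = 3.5 + 12.5·3 = 41; r = 42 − 41 = 1
N=4: Q̂ = 3.5 + 12.5·4 = 53.5; r = 54 − 53.5 = 0.5
N=5: Q̂ = 3.5 + 12.5·5 = 66; r = 66 − 66 = 0
N=6: Q̂ = 3.5 + 12.5·6 = 78.5; r = 80 − 78.5 = 1.5
N=7: Q̂ = 3.5 + 12.5·7 = 91; r = 89.5 − 91 = -1.5
SSE = 0.25 + 4 + 1 + 0.25 + 0 + 2.25 + 2.25 = 10
s = √(10/5) = √2 ≈ 1.414

s = 1.414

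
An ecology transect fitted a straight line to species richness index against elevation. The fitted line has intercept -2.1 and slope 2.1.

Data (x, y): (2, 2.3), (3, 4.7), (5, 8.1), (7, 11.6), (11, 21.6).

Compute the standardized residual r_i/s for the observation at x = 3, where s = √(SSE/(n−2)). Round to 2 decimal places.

0.66

x=2: ŷ = -2.1 + 2.1·2 = 2.1; r = 2.3 − 2.1 = 0.2
x=3: ŷ = -2.1 + 2.1·3 = 4.2; r = 4.7 − 4.2 = 0.5
x=5: ŷ = -2.1 + 2.1·5 = 8.4; r = 8.1 − 8.4 = -0.3
x=7: ŷ = -2.1 + 2.1·7 = 12.6; r = 11.6 − 12.6 = -1
x=11: ŷ = -2.1 + 2.1·11 = 21; r = 21.6 − 21 = 0.6
SSE = 0.04 + 0.25 + 0.09 + 1 + 0.36 = 1.74
s = √(1.74/3) = 0.761577
r/s = 0.5 / 0.761577 = 0.66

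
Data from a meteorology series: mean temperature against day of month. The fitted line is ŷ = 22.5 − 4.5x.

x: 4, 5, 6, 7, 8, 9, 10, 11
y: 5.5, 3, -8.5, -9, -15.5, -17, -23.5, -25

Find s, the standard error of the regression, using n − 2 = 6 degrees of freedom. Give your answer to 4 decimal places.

s = 2.4495

x=4: ŷ = 22.5 − 4.5·4 = 4.5; e = 5.5 − 4.5 = 1
x=5: ŷ = 22.5 − 4.5·5 = 0; e = 3 − 0 = 3
x=6: ŷ = 22.5 − 4.5·6 = -4.5; e = -8.5 − (-4.5) = -4
x=7: ŷ = 22.5 − 4.5·7 = -9; e = -9 − (-9) = 0
x=8: ŷ = 22.5 − 4.5·8 = -13.5; e = -15.5 − (-13.5) = -2
x=9: ŷ = 22.5 − 4.5·9 = -18; e = -17 − (-18) = 1
x=10: ŷ = 22.5 − 4.5·10 = -22.5; e = -23.5 − (-22.5) = -1
x=11: ŷ = 22.5 − 4.5·11 = -27; e = -25 − (-27) = 2
SSE = 1 + 9 + 16 + 0 + 4 + 1 + 1 + 4 = 36
s = √(36/6) = √6 ≈ 2.4495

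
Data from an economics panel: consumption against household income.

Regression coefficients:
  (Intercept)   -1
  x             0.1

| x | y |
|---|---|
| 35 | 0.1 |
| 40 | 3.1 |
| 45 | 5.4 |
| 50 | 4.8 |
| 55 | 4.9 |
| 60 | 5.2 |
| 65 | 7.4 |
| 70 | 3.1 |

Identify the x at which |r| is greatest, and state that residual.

x = 70, r = -2.9

x=35: ŷ = -1 + 0.1·35 = 2.5; r = 0.1 − 2.5 = -2.4
x=40: ŷ = -1 + 0.1·40 = 3; r = 3.1 − 3 = 0.1
x=45: ŷ = -1 + 0.1·45 = 3.5; r = 5.4 − 3.5 = 1.9
x=50: ŷ = -1 + 0.1·50 = 4; r = 4.8 − 4 = 0.8
x=55: ŷ = -1 + 0.1·55 = 4.5; r = 4.9 − 4.5 = 0.4
x=60: ŷ = -1 + 0.1·60 = 5; r = 5.2 − 5 = 0.2
x=65: ŷ = -1 + 0.1·65 = 5.5; r = 7.4 − 5.5 = 1.9
x=70: ŷ = -1 + 0.1·70 = 6; r = 3.1 − 6 = -2.9
Largest |r| is 2.9 at x = 70, residual -2.9.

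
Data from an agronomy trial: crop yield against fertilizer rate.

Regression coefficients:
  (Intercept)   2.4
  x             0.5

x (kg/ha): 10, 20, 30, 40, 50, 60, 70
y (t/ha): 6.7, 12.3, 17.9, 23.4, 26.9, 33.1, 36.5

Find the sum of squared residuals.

SSE = 3.3

x=10: ŷ = 2.4 + 0.5·10 = 7.4; e = 6.7 − 7.4 = -0.7
x=20: ŷ = 2.4 + 0.5·20 = 12.4; e = 12.3 − 12.4 = -0.1
x=30: ŷ = 2.4 + 0.5·30 = 17.4; e = 17.9 − 17.4 = 0.5
x=40: ŷ = 2.4 + 0.5·40 = 22.4; e = 23.4 − 22.4 = 1
x=50: ŷ = 2.4 + 0.5·50 = 27.4; e = 26.9 − 27.4 = -0.5
x=60: ŷ = 2.4 + 0.5·60 = 32.4; e = 33.1 − 32.4 = 0.7
x=70: ŷ = 2.4 + 0.5·70 = 37.4; e = 36.5 − 37.4 = -0.9
SSE = 0.49 + 0.01 + 0.25 + 1 + 0.25 + 0.49 + 0.81 = 3.3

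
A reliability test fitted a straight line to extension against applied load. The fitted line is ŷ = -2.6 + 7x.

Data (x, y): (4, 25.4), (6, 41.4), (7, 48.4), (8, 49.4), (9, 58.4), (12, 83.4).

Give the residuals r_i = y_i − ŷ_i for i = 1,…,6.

x=4: ŷ = -2.6 + 7·4 = 25.4; r = 25.4 − 25.4 = 0
x=6: ŷ = -2.6 + 7·6 = 39.4; r = 41.4 − 39.4 = 2
x=7: ŷ = -2.6 + 7·7 = 46.4; r = 48.4 − 46.4 = 2
x=8: ŷ = -2.6 + 7·8 = 53.4; r = 49.4 − 53.4 = -4
x=9: ŷ = -2.6 + 7·9 = 60.4; r = 58.4 − 60.4 = -2
x=12: ŷ = -2.6 + 7·12 = 81.4; r = 83.4 − 81.4 = 2

0, 2, 2, -4, -2, 2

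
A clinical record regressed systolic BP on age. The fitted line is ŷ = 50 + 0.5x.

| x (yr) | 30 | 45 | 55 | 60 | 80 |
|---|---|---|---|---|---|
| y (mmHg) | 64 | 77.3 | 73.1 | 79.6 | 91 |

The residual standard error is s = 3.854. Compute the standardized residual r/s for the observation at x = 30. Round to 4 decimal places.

-0.2595

ŷ = 50 + 0.5·30 = 65
r = 64 − 65 = -1
r/s = -1 / 3.854 = -0.2595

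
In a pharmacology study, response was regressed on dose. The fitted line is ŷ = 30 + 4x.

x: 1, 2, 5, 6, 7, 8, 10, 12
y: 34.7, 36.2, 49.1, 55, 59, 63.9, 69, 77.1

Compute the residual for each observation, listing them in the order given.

x=1: ŷ = 30 + 4·1 = 34; r = 34.7 − 34 = 0.7
x=2: ŷ = 30 + 4·2 = 38; r = 36.2 − 38 = -1.8
x=5: ŷ = 30 + 4·5 = 50; r = 49.1 − 50 = -0.9
x=6: ŷ = 30 + 4·6 = 54; r = 55 − 54 = 1
x=7: ŷ = 30 + 4·7 = 58; r = 59 − 58 = 1
x=8: ŷ = 30 + 4·8 = 62; r = 63.9 − 62 = 1.9
x=10: ŷ = 30 + 4·10 = 70; r = 69 − 70 = -1
x=12: ŷ = 30 + 4·12 = 78; r = 77.1 − 78 = -0.9

0.7, -1.8, -0.9, 1, 1, 1.9, -1, -0.9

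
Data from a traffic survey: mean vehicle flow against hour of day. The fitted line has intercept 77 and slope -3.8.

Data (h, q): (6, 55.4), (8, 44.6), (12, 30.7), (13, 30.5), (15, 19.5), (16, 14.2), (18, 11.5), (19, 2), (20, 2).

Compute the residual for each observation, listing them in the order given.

h=6: ŷ = 77 − 3.8·6 = 54.2; e = 55.4 − 54.2 = 1.2
h=8: ŷ = 77 − 3.8·8 = 46.6; e = 44.6 − 46.6 = -2
h=12: ŷ = 77 − 3.8·12 = 31.4; e = 30.7 − 31.4 = -0.7
h=13: ŷ = 77 − 3.8·13 = 27.6; e = 30.5 − 27.6 = 2.9
h=15: ŷ = 77 − 3.8·15 = 20; e = 19.5 − 20 = -0.5
h=16: ŷ = 77 − 3.8·16 = 16.2; e = 14.2 − 16.2 = -2
h=18: ŷ = 77 − 3.8·18 = 8.6; e = 11.5 − 8.6 = 2.9
h=19: ŷ = 77 − 3.8·19 = 4.8; e = 2 − 4.8 = -2.8
h=20: ŷ = 77 − 3.8·20 = 1; e = 2 − 1 = 1

1.2, -2, -0.7, 2.9, -0.5, -2, 2.9, -2.8, 1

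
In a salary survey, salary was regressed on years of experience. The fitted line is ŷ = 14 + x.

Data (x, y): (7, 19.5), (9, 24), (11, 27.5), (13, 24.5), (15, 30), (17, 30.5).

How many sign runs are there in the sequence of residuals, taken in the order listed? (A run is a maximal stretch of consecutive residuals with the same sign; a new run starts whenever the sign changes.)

5 runs

x=7: ŷ = 14 + 7 = 21; e = 19.5 − 21 = -1.5
x=9: ŷ = 14 + 9 = 23; e = 24 − 23 = 1
x=11: ŷ = 14 + 11 = 25; e = 27.5 − 25 = 2.5
x=13: ŷ = 14 + 13 = 27; e = 24.5 − 27 = -2.5
x=15: ŷ = 14 + 15 = 29; e = 30 − 29 = 1
x=17: ŷ = 14 + 17 = 31; e = 30.5 − 31 = -0.5
Signs: − + + − + −
Runs: −×1, +×2, −×1, +×1, −×1 → 5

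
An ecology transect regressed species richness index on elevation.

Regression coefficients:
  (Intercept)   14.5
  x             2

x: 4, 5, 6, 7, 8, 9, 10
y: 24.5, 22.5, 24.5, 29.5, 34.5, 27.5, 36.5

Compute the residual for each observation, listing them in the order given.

x=4: ŷ = 14.5 + 2·4 = 22.5; r = 24.5 − 22.5 = 2
x=5: ŷ = 14.5 + 2·5 = 24.5; r = 22.5 − 24.5 = -2
x=6: ŷ = 14.5 + 2·6 = 26.5; r = 24.5 − 26.5 = -2
x=7: ŷ = 14.5 + 2·7 = 28.5; r = 29.5 − 28.5 = 1
x=8: ŷ = 14.5 + 2·8 = 30.5; r = 34.5 − 30.5 = 4
x=9: ŷ = 14.5 + 2·9 = 32.5; r = 27.5 − 32.5 = -5
x=10: ŷ = 14.5 + 2·10 = 34.5; r = 36.5 − 34.5 = 2

2, -2, -2, 1, 4, -5, 2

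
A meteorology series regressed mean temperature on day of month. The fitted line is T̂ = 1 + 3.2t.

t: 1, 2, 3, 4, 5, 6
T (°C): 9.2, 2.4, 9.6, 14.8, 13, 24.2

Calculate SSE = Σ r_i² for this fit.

t=1: T̂ = 1 + 3.2·1 = 4.2; r = 9.2 − 4.2 = 5
t=2: T̂ = 1 + 3.2·2 = 7.4; r = 2.4 − 7.4 = -5
t=3: T̂ = 1 + 3.2·3 = 10.6; r = 9.6 − 10.6 = -1
t=4: T̂ = 1 + 3.2·4 = 13.8; r = 14.8 − 13.8 = 1
t=5: T̂ = 1 + 3.2·5 = 17; r = 13 − 17 = -4
t=6: T̂ = 1 + 3.2·6 = 20.2; r = 24.2 − 20.2 = 4
SSE = 25 + 25 + 1 + 1 + 16 + 16 = 84

SSE = 84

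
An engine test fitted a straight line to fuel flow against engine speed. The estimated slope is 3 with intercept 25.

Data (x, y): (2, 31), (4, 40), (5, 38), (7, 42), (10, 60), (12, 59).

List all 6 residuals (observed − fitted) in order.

x=2: ŷ = 25 + 3·2 = 31; r = 31 − 31 = 0
x=4: ŷ = 25 + 3·4 = 37; r = 40 − 37 = 3
x=5: ŷ = 25 + 3·5 = 40; r = 38 − 40 = -2
x=7: ŷ = 25 + 3·7 = 46; r = 42 − 46 = -4
x=10: ŷ = 25 + 3·10 = 55; r = 60 − 55 = 5
x=12: ŷ = 25 + 3·12 = 61; r = 59 − 61 = -2

0, 3, -2, -4, 5, -2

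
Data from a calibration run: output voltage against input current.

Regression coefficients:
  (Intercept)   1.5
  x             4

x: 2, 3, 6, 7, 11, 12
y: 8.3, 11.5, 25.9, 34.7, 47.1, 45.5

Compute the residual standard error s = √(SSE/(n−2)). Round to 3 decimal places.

s = 3.578

x=2: ŷ = 1.5 + 4·2 = 9.5; e = 8.3 − 9.5 = -1.2
x=3: ŷ = 1.5 + 4·3 = 13.5; e = 11.5 − 13.5 = -2
x=6: ŷ = 1.5 + 4·6 = 25.5; e = 25.9 − 25.5 = 0.4
x=7: ŷ = 1.5 + 4·7 = 29.5; e = 34.7 − 29.5 = 5.2
x=11: ŷ = 1.5 + 4·11 = 45.5; e = 47.1 − 45.5 = 1.6
x=12: ŷ = 1.5 + 4·12 = 49.5; e = 45.5 − 49.5 = -4
SSE = 1.44 + 4 + 0.16 + 27.04 + 2.56 + 16 = 51.2
s = √(51.2/4) = √12.8 ≈ 3.578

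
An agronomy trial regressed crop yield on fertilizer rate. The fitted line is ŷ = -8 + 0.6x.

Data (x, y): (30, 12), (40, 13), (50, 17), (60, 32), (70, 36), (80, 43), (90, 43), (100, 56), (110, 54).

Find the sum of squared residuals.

SSE = 108

x=30: ŷ = -8 + 0.6·30 = 10; r = 12 − 10 = 2
x=40: ŷ = -8 + 0.6·40 = 16; r = 13 − 16 = -3
x=50: ŷ = -8 + 0.6·50 = 22; r = 17 − 22 = -5
x=60: ŷ = -8 + 0.6·60 = 28; r = 32 − 28 = 4
x=70: ŷ = -8 + 0.6·70 = 34; r = 36 − 34 = 2
x=80: ŷ = -8 + 0.6·80 = 40; r = 43 − 40 = 3
x=90: ŷ = -8 + 0.6·90 = 46; r = 43 − 46 = -3
x=100: ŷ = -8 + 0.6·100 = 52; r = 56 − 52 = 4
x=110: ŷ = -8 + 0.6·110 = 58; r = 54 − 58 = -4
SSE = 4 + 9 + 25 + 16 + 4 + 9 + 9 + 16 + 16 = 108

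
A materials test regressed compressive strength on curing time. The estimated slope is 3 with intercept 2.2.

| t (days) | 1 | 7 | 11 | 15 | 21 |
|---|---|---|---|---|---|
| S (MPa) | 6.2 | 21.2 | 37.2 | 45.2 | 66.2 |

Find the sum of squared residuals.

SSE = 14

t=1: Ŝ = 2.2 + 3·1 = 5.2; e = 6.2 − 5.2 = 1
t=7: Ŝ = 2.2 + 3·7 = 23.2; e = 21.2 − 23.2 = -2
t=11: Ŝ = 2.2 + 3·11 = 35.2; e = 37.2 − 35.2 = 2
t=15: Ŝ = 2.2 + 3·15 = 47.2; e = 45.2 − 47.2 = -2
t=21: Ŝ = 2.2 + 3·21 = 65.2; e = 66.2 − 65.2 = 1
SSE = 1 + 4 + 4 + 4 + 1 = 14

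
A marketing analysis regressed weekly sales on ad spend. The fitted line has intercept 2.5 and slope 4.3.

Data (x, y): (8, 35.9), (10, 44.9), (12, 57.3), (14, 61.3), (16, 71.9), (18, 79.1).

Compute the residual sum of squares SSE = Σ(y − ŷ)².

SSE = 14.56

x=8: ŷ = 2.5 + 4.3·8 = 36.9; e = 35.9 − 36.9 = -1
x=10: ŷ = 2.5 + 4.3·10 = 45.5; e = 44.9 − 45.5 = -0.6
x=12: ŷ = 2.5 + 4.3·12 = 54.1; e = 57.3 − 54.1 = 3.2
x=14: ŷ = 2.5 + 4.3·14 = 62.7; e = 61.3 − 62.7 = -1.4
x=16: ŷ = 2.5 + 4.3·16 = 71.3; e = 71.9 − 71.3 = 0.6
x=18: ŷ = 2.5 + 4.3·18 = 79.9; e = 79.1 − 79.9 = -0.8
SSE = 1 + 0.36 + 10.24 + 1.96 + 0.36 + 0.64 = 14.56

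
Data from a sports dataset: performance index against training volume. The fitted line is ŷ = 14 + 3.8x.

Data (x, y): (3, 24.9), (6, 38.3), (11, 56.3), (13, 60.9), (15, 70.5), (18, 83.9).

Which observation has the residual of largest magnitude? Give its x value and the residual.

x = 13, e = -2.5

x=3: ŷ = 14 + 3.8·3 = 25.4; e = 24.9 − 25.4 = -0.5
x=6: ŷ = 14 + 3.8·6 = 36.8; e = 38.3 − 36.8 = 1.5
x=11: ŷ = 14 + 3.8·11 = 55.8; e = 56.3 − 55.8 = 0.5
x=13: ŷ = 14 + 3.8·13 = 63.4; e = 60.9 − 63.4 = -2.5
x=15: ŷ = 14 + 3.8·15 = 71; e = 70.5 − 71 = -0.5
x=18: ŷ = 14 + 3.8·18 = 82.4; e = 83.9 − 82.4 = 1.5
Largest |e| is 2.5 at x = 13, residual -2.5.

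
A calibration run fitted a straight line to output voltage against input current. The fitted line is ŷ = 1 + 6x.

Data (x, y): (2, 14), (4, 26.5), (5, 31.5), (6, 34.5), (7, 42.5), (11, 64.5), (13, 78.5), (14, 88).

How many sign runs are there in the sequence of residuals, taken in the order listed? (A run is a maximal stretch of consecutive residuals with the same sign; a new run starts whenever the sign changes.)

x=2: ŷ = 1 + 6·2 = 13; r = 14 − 13 = 1
x=4: ŷ = 1 + 6·4 = 25; r = 26.5 − 25 = 1.5
x=5: ŷ = 1 + 6·5 = 31; r = 31.5 − 31 = 0.5
x=6: ŷ = 1 + 6·6 = 37; r = 34.5 − 37 = -2.5
x=7: ŷ = 1 + 6·7 = 43; r = 42.5 − 43 = -0.5
x=11: ŷ = 1 + 6·11 = 67; r = 64.5 − 67 = -2.5
x=13: ŷ = 1 + 6·13 = 79; r = 78.5 − 79 = -0.5
x=14: ŷ = 1 + 6·14 = 85; r = 88 − 85 = 3
Signs: + + + − − − − +
Runs: +×3, −×4, +×1 → 3

3 runs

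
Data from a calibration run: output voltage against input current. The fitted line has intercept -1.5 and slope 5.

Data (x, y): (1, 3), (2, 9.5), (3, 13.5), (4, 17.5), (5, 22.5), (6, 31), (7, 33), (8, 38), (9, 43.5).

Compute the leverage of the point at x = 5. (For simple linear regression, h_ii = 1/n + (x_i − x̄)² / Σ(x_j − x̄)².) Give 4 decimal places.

h = 0.1111

x̄ = (1 + 2 + 3 + 4 + 5 + 6 + 7 + 8 + 9)/9 = 5
Σ(x − x̄)² = 16 + 9 + 4 + 1 + 0 + 1 + 4 + 9 + 16 = 60
h = 1/9 + (0)²/60 = 0.111111 + 0 = 0.1111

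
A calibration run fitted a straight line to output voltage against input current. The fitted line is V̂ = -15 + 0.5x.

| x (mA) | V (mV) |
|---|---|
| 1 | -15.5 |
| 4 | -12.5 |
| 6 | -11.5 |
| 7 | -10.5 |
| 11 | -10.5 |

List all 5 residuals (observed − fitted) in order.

x=1: V̂ = -15 + 0.5·1 = -14.5; r = -15.5 − (-14.5) = -1
x=4: V̂ = -15 + 0.5·4 = -13; r = -12.5 − (-13) = 0.5
x=6: V̂ = -15 + 0.5·6 = -12; r = -11.5 − (-12) = 0.5
x=7: V̂ = -15 + 0.5·7 = -11.5; r = -10.5 − (-11.5) = 1
x=11: V̂ = -15 + 0.5·11 = -9.5; r = -10.5 − (-9.5) = -1

-1, 0.5, 0.5, 1, -1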